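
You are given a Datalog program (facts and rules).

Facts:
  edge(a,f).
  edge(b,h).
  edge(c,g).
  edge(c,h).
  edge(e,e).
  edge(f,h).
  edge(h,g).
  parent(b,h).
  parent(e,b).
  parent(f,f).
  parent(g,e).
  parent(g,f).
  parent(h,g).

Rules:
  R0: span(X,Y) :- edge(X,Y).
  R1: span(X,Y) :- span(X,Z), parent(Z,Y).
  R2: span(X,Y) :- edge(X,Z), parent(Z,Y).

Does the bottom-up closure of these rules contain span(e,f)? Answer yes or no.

yes

round 1: derive span(a,f) via R0 from edge(a,f)
round 1: derive span(b,h) via R0 from edge(b,h)
round 1: derive span(c,g) via R0 from edge(c,g)
round 1: derive span(c,h) via R0 from edge(c,h)
round 1: derive span(e,e) via R0 from edge(e,e)
round 1: derive span(f,h) via R0 from edge(f,h)
round 1: derive span(h,g) via R0 from edge(h,g)
round 1: derive span(b,g) via R2 from edge(b,h), parent(h,g)
round 1: derive span(c,e) via R2 from edge(c,g), parent(g,e)
round 1: derive span(c,f) via R2 from edge(c,g), parent(g,f)
round 1: derive span(e,b) via R2 from edge(e,e), parent(e,b)
round 1: derive span(f,g) via R2 from edge(f,h), parent(h,g)
round 1: derive span(h,e) via R2 from edge(h,g), parent(g,e)
round 1: derive span(h,f) via R2 from edge(h,g), parent(g,f)
round 2: derive span(b,e) via R1 from span(b,g), parent(g,e)
round 2: derive span(b,f) via R1 from span(b,g), parent(g,f)
round 2: derive span(c,b) via R1 from span(c,e), parent(e,b)
round 2: derive span(e,h) via R1 from span(e,b), parent(b,h)
round 2: derive span(f,e) via R1 from span(f,g), parent(g,e)
round 2: derive span(f,f) via R1 from span(f,g), parent(g,f)
round 2: derive span(h,b) via R1 from span(h,e), parent(e,b)
round 3: derive span(b,b) via R1 from span(b,e), parent(e,b)
round 3: derive span(e,g) via R1 from span(e,h), parent(h,g)
round 3: derive span(f,b) via R1 from span(f,e), parent(e,b)
round 3: derive span(h,h) via R1 from span(h,b), parent(b,h)
round 4: derive span(e,f) via R1 from span(e,g), parent(g,f)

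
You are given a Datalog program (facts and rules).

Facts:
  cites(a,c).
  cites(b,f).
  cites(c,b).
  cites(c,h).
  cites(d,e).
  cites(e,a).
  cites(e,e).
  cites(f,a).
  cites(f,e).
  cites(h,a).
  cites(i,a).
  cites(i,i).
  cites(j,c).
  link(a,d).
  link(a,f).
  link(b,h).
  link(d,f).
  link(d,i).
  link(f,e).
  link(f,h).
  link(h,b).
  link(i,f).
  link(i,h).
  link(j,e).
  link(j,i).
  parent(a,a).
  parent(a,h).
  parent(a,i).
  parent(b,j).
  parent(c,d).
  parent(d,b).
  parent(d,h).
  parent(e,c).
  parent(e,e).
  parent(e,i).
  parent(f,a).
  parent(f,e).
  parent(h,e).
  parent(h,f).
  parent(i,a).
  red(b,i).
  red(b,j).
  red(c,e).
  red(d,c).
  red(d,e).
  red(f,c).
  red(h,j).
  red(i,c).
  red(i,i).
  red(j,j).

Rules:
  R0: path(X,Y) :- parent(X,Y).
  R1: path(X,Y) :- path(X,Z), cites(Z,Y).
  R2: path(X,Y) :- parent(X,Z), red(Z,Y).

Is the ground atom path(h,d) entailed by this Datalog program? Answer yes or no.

round 1: derive path(a,a) via R0 from parent(a,a)
round 1: derive path(a,h) via R0 from parent(a,h)
round 1: derive path(a,i) via R0 from parent(a,i)
round 1: derive path(b,j) via R0 from parent(b,j)
round 1: derive path(c,d) via R0 from parent(c,d)
round 1: derive path(d,b) via R0 from parent(d,b)
round 1: derive path(d,h) via R0 from parent(d,h)
round 1: derive path(e,c) via R0 from parent(e,c)
round 1: derive path(e,e) via R0 from parent(e,e)
round 1: derive path(e,i) via R0 from parent(e,i)
round 1: derive path(f,a) via R0 from parent(f,a)
round 1: derive path(f,e) via R0 from parent(f,e)
round 1: derive path(h,e) via R0 from parent(h,e)
round 1: derive path(h,f) via R0 from parent(h,f)
round 1: derive path(i,a) via R0 from parent(i,a)
round 1: derive path(a,c) via R2 from parent(a,i), red(i,c)
round 1: derive path(a,j) via R2 from parent(a,h), red(h,j)
round 1: derive path(c,c) via R2 from parent(c,d), red(d,c)
round 1: derive path(c,e) via R2 from parent(c,d), red(d,e)
round 1: derive path(d,i) via R2 from parent(d,b), red(b,i)
round 1: derive path(d,j) via R2 from parent(d,b), red(b,j)
round 1: derive path(h,c) via R2 from parent(h,f), red(f,c)
round 2: derive path(a,b) via R1 from path(a,c), cites(c,b)
round 2: derive path(b,c) via R1 from path(b,j), cites(j,c)
round 2: derive path(c,a) via R1 from path(c,e), cites(e,a)
round 2: derive path(c,b) via R1 from path(c,c), cites(c,b)
round 2: derive path(c,h) via R1 from path(c,c), cites(c,h)
round 2: derive path(d,a) via R1 from path(d,h), cites(h,a)
round 2: derive path(d,c) via R1 from path(d,j), cites(j,c)
round 2: derive path(d,f) via R1 from path(d,b), cites(b,f)
round 2: derive path(e,a) via R1 from path(e,e), cites(e,a)
round 2: derive path(e,b) via R1 from path(e,c), cites(c,b)
round 2: derive path(e,h) via R1 from path(e,c), cites(c,h)
round 2: derive path(f,c) via R1 from path(f,a), cites(a,c)
round 2: derive path(h,a) via R1 from path(h,e), cites(e,a)
round 2: derive path(h,b) via R1 from path(h,c), cites(c,b)
round 2: derive path(h,h) via R1 from path(h,c), cites(c,h)
round 2: derive path(i,c) via R1 from path(i,a), cites(a,c)
round 3: derive path(a,f) via R1 from path(a,b), cites(b,f)
round 3: derive path(b,b) via R1 from path(b,c), cites(c,b)
round 3: derive path(b,h) via R1 from path(b,c), cites(c,h)
round 3: derive path(c,f) via R1 from path(c,b), cites(b,f)
round 3: derive path(d,e) via R1 from path(d,f), cites(f,e)
round 3: derive path(e,f) via R1 from path(e,b), cites(b,f)
round 3: derive path(f,b) via R1 from path(f,c), cites(c,b)
round 3: derive path(f,h) via R1 from path(f,c), cites(c,h)
round 3: derive path(i,b) via R1 from path(i,c), cites(c,b)
round 3: derive path(i,h) via R1 from path(i,c), cites(c,h)
round 4: derive path(a,e) via R1 from path(a,f), cites(f,e)
round 4: derive path(b,a) via R1 from path(b,h), cites(h,a)
round 4: derive path(b,f) via R1 from path(b,b), cites(b,f)
round 4: derive path(f,f) via R1 from path(f,b), cites(b,f)
round 4: derive path(i,f) via R1 from path(i,b), cites(b,f)
round 5: derive path(b,e) via R1 from path(b,f), cites(f,e)
round 5: derive path(i,e) via R1 from path(i,f), cites(f,e)

no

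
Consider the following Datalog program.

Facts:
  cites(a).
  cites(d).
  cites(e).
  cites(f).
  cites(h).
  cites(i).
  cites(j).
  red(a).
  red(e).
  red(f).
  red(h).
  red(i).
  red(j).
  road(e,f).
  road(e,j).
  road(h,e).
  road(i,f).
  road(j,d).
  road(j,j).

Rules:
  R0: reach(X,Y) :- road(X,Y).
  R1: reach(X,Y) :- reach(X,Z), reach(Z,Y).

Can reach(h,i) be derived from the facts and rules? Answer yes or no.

round 1: derive reach(e,f) via R0 from road(e,f)
round 1: derive reach(e,j) via R0 from road(e,j)
round 1: derive reach(h,e) via R0 from road(h,e)
round 1: derive reach(i,f) via R0 from road(i,f)
round 1: derive reach(j,d) via R0 from road(j,d)
round 1: derive reach(j,j) via R0 from road(j,j)
round 2: derive reach(e,d) via R1 from reach(e,j), reach(j,d)
round 2: derive reach(h,f) via R1 from reach(h,e), reach(e,f)
round 2: derive reach(h,j) via R1 from reach(h,e), reach(e,j)
round 3: derive reach(h,d) via R1 from reach(h,e), reach(e,d)

no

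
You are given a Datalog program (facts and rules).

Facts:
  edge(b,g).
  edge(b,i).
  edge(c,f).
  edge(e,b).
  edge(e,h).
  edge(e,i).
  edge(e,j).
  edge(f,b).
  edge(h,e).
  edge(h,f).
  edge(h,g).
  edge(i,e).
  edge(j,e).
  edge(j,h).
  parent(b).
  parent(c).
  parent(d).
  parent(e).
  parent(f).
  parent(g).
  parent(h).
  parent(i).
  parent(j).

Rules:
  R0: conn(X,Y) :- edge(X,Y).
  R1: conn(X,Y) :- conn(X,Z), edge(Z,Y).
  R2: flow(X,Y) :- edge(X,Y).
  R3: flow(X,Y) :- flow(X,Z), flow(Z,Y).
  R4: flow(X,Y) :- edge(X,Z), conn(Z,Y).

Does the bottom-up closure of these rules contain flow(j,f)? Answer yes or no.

round 1: derive conn(b,g) via R0 from edge(b,g)
round 1: derive conn(b,i) via R0 from edge(b,i)
round 1: derive conn(c,f) via R0 from edge(c,f)
round 1: derive conn(e,b) via R0 from edge(e,b)
round 1: derive conn(e,h) via R0 from edge(e,h)
round 1: derive conn(e,i) via R0 from edge(e,i)
round 1: derive conn(e,j) via R0 from edge(e,j)
round 1: derive conn(f,b) via R0 from edge(f,b)
round 1: derive conn(h,e) via R0 from edge(h,e)
round 1: derive conn(h,f) via R0 from edge(h,f)
round 1: derive conn(h,g) via R0 from edge(h,g)
round 1: derive conn(i,e) via R0 from edge(i,e)
round 1: derive conn(j,e) via R0 from edge(j,e)
round 1: derive conn(j,h) via R0 from edge(j,h)
round 1: derive flow(b,g) via R2 from edge(b,g)
round 1: derive flow(b,i) via R2 from edge(b,i)
round 1: derive flow(c,f) via R2 from edge(c,f)
round 1: derive flow(e,b) via R2 from edge(e,b)
round 1: derive flow(e,h) via R2 from edge(e,h)
round 1: derive flow(e,i) via R2 from edge(e,i)
round 1: derive flow(e,j) via R2 from edge(e,j)
round 1: derive flow(f,b) via R2 from edge(f,b)
round 1: derive flow(h,e) via R2 from edge(h,e)
round 1: derive flow(h,f) via R2 from edge(h,f)
round 1: derive flow(h,g) via R2 from edge(h,g)
round 1: derive flow(i,e) via R2 from edge(i,e)
round 1: derive flow(j,e) via R2 from edge(j,e)
round 1: derive flow(j,h) via R2 from edge(j,h)
round 2: derive conn(b,e) via R1 from conn(b,i), edge(i,e)
round 2: derive conn(c,b) via R1 from conn(c,f), edge(f,b)
round 2: derive conn(e,e) via R1 from conn(e,h), edge(h,e)
round 2: derive conn(e,f) via R1 from conn(e,h), edge(h,f)
round 2: derive conn(e,g) via R1 from conn(e,b), edge(b,g)
round 2: derive conn(f,g) via R1 from conn(f,b), edge(b,g)
round 2: derive conn(f,i) via R1 from conn(f,b), edge(b,i)
round 2: derive conn(h,b) via R1 from conn(h,e), edge(e,b)
round 2: derive conn(h,h) via R1 from conn(h,e), edge(e,h)
round 2: derive conn(h,i) via R1 from conn(h,e), edge(e,i)
round 2: derive conn(h,j) via R1 from conn(h,e), edge(e,j)
round 2: derive conn(i,b) via R1 from conn(i,e), edge(e,b)
round 2: derive conn(i,h) via R1 from conn(i,e), edge(e,h)
round 2: derive conn(i,i) via R1 from conn(i,e), edge(e,i)
round 2: derive conn(i,j) via R1 from conn(i,e), edge(e,j)
round 2: derive conn(j,b) via R1 from conn(j,e), edge(e,b)
round 2: derive conn(j,f) via R1 from conn(j,h), edge(h,f)
round 2: derive conn(j,g) via R1 from conn(j,h), edge(h,g)
round 2: derive conn(j,i) via R1 from conn(j,e), edge(e,i)
round 2: derive conn(j,j) via R1 from conn(j,e), edge(e,j)
round 2: derive flow(b,e) via R3 from flow(b,i), flow(i,e)
round 2: derive flow(c,b) via R3 from flow(c,f), flow(f,b)
round 2: derive flow(e,e) via R3 from flow(e,h), flow(h,e)
round 2: derive flow(e,f) via R3 from flow(e,h), flow(h,f)
round 2: derive flow(e,g) via R3 from flow(e,b), flow(b,g)
round 2: derive flow(f,g) via R3 from flow(f,b), flow(b,g)
round 2: derive flow(f,i) via R3 from flow(f,b), flow(b,i)
round 2: derive flow(h,b) via R3 from flow(h,e), flow(e,b)
round 2: derive flow(h,h) via R3 from flow(h,e), flow(e,h)
round 2: derive flow(h,i) via R3 from flow(h,e), flow(e,i)
round 2: derive flow(h,j) via R3 from flow(h,e), flow(e,j)
round 2: derive flow(i,b) via R3 from flow(i,e), flow(e,b)
round 2: derive flow(i,h) via R3 from flow(i,e), flow(e,h)
round 2: derive flow(i,i) via R3 from flow(i,e), flow(e,i)
round 2: derive flow(i,j) via R3 from flow(i,e), flow(e,j)
round 2: derive flow(j,b) via R3 from flow(j,e), flow(e,b)
round 2: derive flow(j,f) via R3 from flow(j,h), flow(h,f)
round 2: derive flow(j,g) via R3 from flow(j,h), flow(h,g)
round 2: derive flow(j,i) via R3 from flow(j,e), flow(e,i)
round 2: derive flow(j,j) via R3 from flow(j,e), flow(e,j)
round 3: derive conn(b,b) via R1 from conn(b,e), edge(e,b)
round 3: derive conn(b,h) via R1 from conn(b,e), edge(e,h)
round 3: derive conn(b,j) via R1 from conn(b,e), edge(e,j)
round 3: derive conn(c,g) via R1 from conn(c,b), edge(b,g)
round 3: derive conn(c,i) via R1 from conn(c,b), edge(b,i)
round 3: derive conn(f,e) via R1 from conn(f,i), edge(i,e)
round 3: derive conn(i,f) via R1 from conn(i,h), edge(h,f)
round 3: derive conn(i,g) via R1 from conn(i,b), edge(b,g)
round 3: derive flow(b,b) via R3 from flow(b,e), flow(e,b)
round 3: derive flow(b,f) via R3 from flow(b,e), flow(e,f)
round 3: derive flow(b,h) via R3 from flow(b,e), flow(e,h)
round 3: derive flow(b,j) via R3 from flow(b,e), flow(e,j)
round 3: derive flow(c,e) via R3 from flow(c,b), flow(b,e)
round 3: derive flow(c,g) via R3 from flow(c,b), flow(b,g)
round 3: derive flow(c,i) via R3 from flow(c,b), flow(b,i)
round 3: derive flow(f,e) via R3 from flow(f,b), flow(b,e)
round 3: derive flow(f,h) via R3 from flow(f,i), flow(i,h)
round 3: derive flow(f,j) via R3 from flow(f,i), flow(i,j)
round 3: derive flow(i,f) via R3 from flow(i,e), flow(e,f)
round 3: derive flow(i,g) via R3 from flow(i,b), flow(b,g)
round 4: derive conn(b,f) via R1 from conn(b,h), edge(h,f)
round 4: derive conn(c,e) via R1 from conn(c,i), edge(i,e)
round 4: derive conn(f,h) via R1 from conn(f,e), edge(e,h)
round 4: derive conn(f,j) via R1 from conn(f,e), edge(e,j)
round 4: derive flow(c,h) via R3 from flow(c,b), flow(b,h)
round 4: derive flow(c,j) via R3 from flow(c,b), flow(b,j)
round 4: derive flow(f,f) via R3 from flow(f,b), flow(b,f)
round 5: derive conn(c,h) via R1 from conn(c,e), edge(e,h)
round 5: derive conn(c,j) via R1 from conn(c,e), edge(e,j)
round 5: derive conn(f,f) via R1 from conn(f,h), edge(h,f)

yes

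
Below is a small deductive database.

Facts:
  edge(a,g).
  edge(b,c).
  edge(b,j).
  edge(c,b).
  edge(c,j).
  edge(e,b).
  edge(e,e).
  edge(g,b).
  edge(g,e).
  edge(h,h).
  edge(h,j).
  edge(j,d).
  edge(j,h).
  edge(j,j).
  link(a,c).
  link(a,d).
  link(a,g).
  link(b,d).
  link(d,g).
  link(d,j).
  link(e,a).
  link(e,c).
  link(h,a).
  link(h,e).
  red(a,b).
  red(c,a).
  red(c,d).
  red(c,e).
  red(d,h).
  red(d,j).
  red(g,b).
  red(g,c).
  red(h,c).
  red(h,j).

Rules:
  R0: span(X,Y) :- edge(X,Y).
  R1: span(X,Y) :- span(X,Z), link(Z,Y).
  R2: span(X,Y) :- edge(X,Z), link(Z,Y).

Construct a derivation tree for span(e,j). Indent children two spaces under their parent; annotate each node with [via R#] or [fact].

span(e,j)  [via R1]
  span(e,d)  [via R2]
    edge(e,b)  [fact]
    link(b,d)  [fact]
  link(d,j)  [fact]

round 1: derive span(a,g) via R0 from edge(a,g)
round 1: derive span(b,c) via R0 from edge(b,c)
round 1: derive span(b,j) via R0 from edge(b,j)
round 1: derive span(c,b) via R0 from edge(c,b)
round 1: derive span(c,j) via R0 from edge(c,j)
round 1: derive span(e,b) via R0 from edge(e,b)
round 1: derive span(e,e) via R0 from edge(e,e)
round 1: derive span(g,b) via R0 from edge(g,b)
round 1: derive span(g,e) via R0 from edge(g,e)
round 1: derive span(h,h) via R0 from edge(h,h)
round 1: derive span(h,j) via R0 from edge(h,j)
round 1: derive span(j,d) via R0 from edge(j,d)
round 1: derive span(j,h) via R0 from edge(j,h)
round 1: derive span(j,j) via R0 from edge(j,j)
round 1: derive span(c,d) via R2 from edge(c,b), link(b,d)
round 1: derive span(e,a) via R2 from edge(e,e), link(e,a)
round 1: derive span(e,c) via R2 from edge(e,e), link(e,c)
round 1: derive span(e,d) via R2 from edge(e,b), link(b,d)
round 1: derive span(g,a) via R2 from edge(g,e), link(e,a)
round 1: derive span(g,c) via R2 from edge(g,e), link(e,c)
round 1: derive span(g,d) via R2 from edge(g,b), link(b,d)
round 1: derive span(h,a) via R2 from edge(h,h), link(h,a)
round 1: derive span(h,e) via R2 from edge(h,h), link(h,e)
round 1: derive span(j,a) via R2 from edge(j,h), link(h,a)
round 1: derive span(j,e) via R2 from edge(j,h), link(h,e)
round 1: derive span(j,g) via R2 from edge(j,d), link(d,g)
round 2: derive span(c,g) via R1 from span(c,d), link(d,g)
round 2: derive span(e,g) via R1 from span(e,a), link(a,g)
round 2: derive span(e,j) via R1 from span(e,d), link(d,j)
round 2: derive span(g,g) via R1 from span(g,a), link(a,g)
round 2: derive span(g,j) via R1 from span(g,d), link(d,j)
round 2: derive span(h,c) via R1 from span(h,a), link(a,c)
round 2: derive span(h,d) via R1 from span(h,a), link(a,d)
round 2: derive span(h,g) via R1 from span(h,a), link(a,g)
round 2: derive span(j,c) via R1 from span(j,a), link(a,c)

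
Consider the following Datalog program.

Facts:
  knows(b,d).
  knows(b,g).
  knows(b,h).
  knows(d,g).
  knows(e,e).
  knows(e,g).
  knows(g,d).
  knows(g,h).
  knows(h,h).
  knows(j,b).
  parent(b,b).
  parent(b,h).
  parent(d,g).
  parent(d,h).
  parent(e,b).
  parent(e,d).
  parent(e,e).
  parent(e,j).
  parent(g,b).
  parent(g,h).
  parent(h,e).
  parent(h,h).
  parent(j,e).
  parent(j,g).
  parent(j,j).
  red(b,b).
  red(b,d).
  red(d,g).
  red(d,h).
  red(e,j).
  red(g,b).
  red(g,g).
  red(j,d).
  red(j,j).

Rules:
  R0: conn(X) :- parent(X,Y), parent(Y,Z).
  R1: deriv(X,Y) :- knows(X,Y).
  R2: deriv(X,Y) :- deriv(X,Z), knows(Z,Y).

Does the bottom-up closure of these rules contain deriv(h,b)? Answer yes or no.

round 1: derive deriv(b,d) via R1 from knows(b,d)
round 1: derive deriv(b,g) via R1 from knows(b,g)
round 1: derive deriv(b,h) via R1 from knows(b,h)
round 1: derive deriv(d,g) via R1 from knows(d,g)
round 1: derive deriv(e,e) via R1 from knows(e,e)
round 1: derive deriv(e,g) via R1 from knows(e,g)
round 1: derive deriv(g,d) via R1 from knows(g,d)
round 1: derive deriv(g,h) via R1 from knows(g,h)
round 1: derive deriv(h,h) via R1 from knows(h,h)
round 1: derive deriv(j,b) via R1 from knows(j,b)
round 2: derive deriv(d,d) via R2 from deriv(d,g), knows(g,d)
round 2: derive deriv(d,h) via R2 from deriv(d,g), knows(g,h)
round 2: derive deriv(e,d) via R2 from deriv(e,g), knows(g,d)
round 2: derive deriv(e,h) via R2 from deriv(e,g), knows(g,h)
round 2: derive deriv(g,g) via R2 from deriv(g,d), knows(d,g)
round 2: derive deriv(j,d) via R2 from deriv(j,b), knows(b,d)
round 2: derive deriv(j,g) via R2 from deriv(j,b), knows(b,g)
round 2: derive deriv(j,h) via R2 from deriv(j,b), knows(b,h)

no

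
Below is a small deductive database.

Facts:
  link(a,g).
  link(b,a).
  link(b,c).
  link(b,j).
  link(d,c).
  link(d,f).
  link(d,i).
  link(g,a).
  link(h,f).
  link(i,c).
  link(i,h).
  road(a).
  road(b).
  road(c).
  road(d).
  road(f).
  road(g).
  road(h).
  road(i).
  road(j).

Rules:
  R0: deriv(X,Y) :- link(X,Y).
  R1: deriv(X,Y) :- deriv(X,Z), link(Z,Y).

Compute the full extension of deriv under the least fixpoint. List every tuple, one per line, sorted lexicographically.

deriv(a,a)
deriv(a,g)
deriv(b,a)
deriv(b,c)
deriv(b,g)
deriv(b,j)
deriv(d,c)
deriv(d,f)
deriv(d,h)
deriv(d,i)
deriv(g,a)
deriv(g,g)
deriv(h,f)
deriv(i,c)
deriv(i,f)
deriv(i,h)

round 1: derive deriv(a,g) via R0 from link(a,g)
round 1: derive deriv(b,a) via R0 from link(b,a)
round 1: derive deriv(b,c) via R0 from link(b,c)
round 1: derive deriv(b,j) via R0 from link(b,j)
round 1: derive deriv(d,c) via R0 from link(d,c)
round 1: derive deriv(d,f) via R0 from link(d,f)
round 1: derive deriv(d,i) via R0 from link(d,i)
round 1: derive deriv(g,a) via R0 from link(g,a)
round 1: derive deriv(h,f) via R0 from link(h,f)
round 1: derive deriv(i,c) via R0 from link(i,c)
round 1: derive deriv(i,h) via R0 from link(i,h)
round 2: derive deriv(a,a) via R1 from deriv(a,g), link(g,a)
round 2: derive deriv(b,g) via R1 from deriv(b,a), link(a,g)
round 2: derive deriv(d,h) via R1 from deriv(d,i), link(i,h)
round 2: derive deriv(g,g) via R1 from deriv(g,a), link(a,g)
round 2: derive deriv(i,f) via R1 from deriv(i,h), link(h,f)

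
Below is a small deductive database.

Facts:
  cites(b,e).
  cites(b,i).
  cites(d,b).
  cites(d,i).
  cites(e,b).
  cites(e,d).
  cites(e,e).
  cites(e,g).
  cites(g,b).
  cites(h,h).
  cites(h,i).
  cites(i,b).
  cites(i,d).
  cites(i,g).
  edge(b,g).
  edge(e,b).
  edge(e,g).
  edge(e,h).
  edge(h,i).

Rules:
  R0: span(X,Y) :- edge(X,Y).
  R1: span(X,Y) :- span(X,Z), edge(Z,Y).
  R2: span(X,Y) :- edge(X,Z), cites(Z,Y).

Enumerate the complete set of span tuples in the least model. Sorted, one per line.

round 1: derive span(b,g) via R0 from edge(b,g)
round 1: derive span(e,b) via R0 from edge(e,b)
round 1: derive span(e,g) via R0 from edge(e,g)
round 1: derive span(e,h) via R0 from edge(e,h)
round 1: derive span(h,i) via R0 from edge(h,i)
round 1: derive span(b,b) via R2 from edge(b,g), cites(g,b)
round 1: derive span(e,e) via R2 from edge(e,b), cites(b,e)
round 1: derive span(e,i) via R2 from edge(e,b), cites(b,i)
round 1: derive span(h,b) via R2 from edge(h,i), cites(i,b)
round 1: derive span(h,d) via R2 from edge(h,i), cites(i,d)
round 1: derive span(h,g) via R2 from edge(h,i), cites(i,g)

span(b,b)
span(b,g)
span(e,b)
span(e,e)
span(e,g)
span(e,h)
span(e,i)
span(h,b)
span(h,d)
span(h,g)
span(h,i)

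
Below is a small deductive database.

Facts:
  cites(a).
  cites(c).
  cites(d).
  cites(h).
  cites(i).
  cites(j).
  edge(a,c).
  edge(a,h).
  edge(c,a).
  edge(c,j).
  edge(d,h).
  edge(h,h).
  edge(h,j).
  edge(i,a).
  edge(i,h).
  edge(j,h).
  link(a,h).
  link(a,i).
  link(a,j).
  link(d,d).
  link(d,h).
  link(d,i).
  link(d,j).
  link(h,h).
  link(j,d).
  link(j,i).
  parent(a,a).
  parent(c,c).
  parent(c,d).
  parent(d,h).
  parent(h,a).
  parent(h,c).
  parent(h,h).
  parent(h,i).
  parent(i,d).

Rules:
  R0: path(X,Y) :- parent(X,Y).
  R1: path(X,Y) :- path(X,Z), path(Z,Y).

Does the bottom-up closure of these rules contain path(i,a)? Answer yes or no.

yes

round 1: derive path(a,a) via R0 from parent(a,a)
round 1: derive path(c,c) via R0 from parent(c,c)
round 1: derive path(c,d) via R0 from parent(c,d)
round 1: derive path(d,h) via R0 from parent(d,h)
round 1: derive path(h,a) via R0 from parent(h,a)
round 1: derive path(h,c) via R0 from parent(h,c)
round 1: derive path(h,h) via R0 from parent(h,h)
round 1: derive path(h,i) via R0 from parent(h,i)
round 1: derive path(i,d) via R0 from parent(i,d)
round 2: derive path(c,h) via R1 from path(c,d), path(d,h)
round 2: derive path(d,a) via R1 from path(d,h), path(h,a)
round 2: derive path(d,c) via R1 from path(d,h), path(h,c)
round 2: derive path(d,i) via R1 from path(d,h), path(h,i)
round 2: derive path(h,d) via R1 from path(h,c), path(c,d)
round 2: derive path(i,h) via R1 from path(i,d), path(d,h)
round 3: derive path(c,a) via R1 from path(c,d), path(d,a)
round 3: derive path(c,i) via R1 from path(c,d), path(d,i)
round 3: derive path(d,d) via R1 from path(d,c), path(c,d)
round 3: derive path(i,a) via R1 from path(i,d), path(d,a)
round 3: derive path(i,c) via R1 from path(i,d), path(d,c)
round 3: derive path(i,i) via R1 from path(i,d), path(d,i)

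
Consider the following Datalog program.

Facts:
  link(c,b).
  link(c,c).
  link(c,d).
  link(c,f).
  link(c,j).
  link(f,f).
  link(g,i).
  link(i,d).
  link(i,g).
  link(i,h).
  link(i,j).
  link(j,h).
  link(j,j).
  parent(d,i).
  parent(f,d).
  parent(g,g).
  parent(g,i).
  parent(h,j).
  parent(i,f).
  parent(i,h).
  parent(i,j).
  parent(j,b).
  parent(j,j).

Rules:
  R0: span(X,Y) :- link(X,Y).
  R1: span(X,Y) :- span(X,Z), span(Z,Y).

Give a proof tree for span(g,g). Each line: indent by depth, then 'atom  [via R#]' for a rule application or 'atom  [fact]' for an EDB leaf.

span(g,g)  [via R1]
  span(g,i)  [via R0]
    link(g,i)  [fact]
  span(i,g)  [via R0]
    link(i,g)  [fact]

round 1: derive span(c,b) via R0 from link(c,b)
round 1: derive span(c,c) via R0 from link(c,c)
round 1: derive span(c,d) via R0 from link(c,d)
round 1: derive span(c,f) via R0 from link(c,f)
round 1: derive span(c,j) via R0 from link(c,j)
round 1: derive span(f,f) via R0 from link(f,f)
round 1: derive span(g,i) via R0 from link(g,i)
round 1: derive span(i,d) via R0 from link(i,d)
round 1: derive span(i,g) via R0 from link(i,g)
round 1: derive span(i,h) via R0 from link(i,h)
round 1: derive span(i,j) via R0 from link(i,j)
round 1: derive span(j,h) via R0 from link(j,h)
round 1: derive span(j,j) via R0 from link(j,j)
round 2: derive span(c,h) via R1 from span(c,j), span(j,h)
round 2: derive span(g,d) via R1 from span(g,i), span(i,d)
round 2: derive span(g,g) via R1 from span(g,i), span(i,g)
round 2: derive span(g,h) via R1 from span(g,i), span(i,h)
round 2: derive span(g,j) via R1 from span(g,i), span(i,j)
round 2: derive span(i,i) via R1 from span(i,g), span(g,i)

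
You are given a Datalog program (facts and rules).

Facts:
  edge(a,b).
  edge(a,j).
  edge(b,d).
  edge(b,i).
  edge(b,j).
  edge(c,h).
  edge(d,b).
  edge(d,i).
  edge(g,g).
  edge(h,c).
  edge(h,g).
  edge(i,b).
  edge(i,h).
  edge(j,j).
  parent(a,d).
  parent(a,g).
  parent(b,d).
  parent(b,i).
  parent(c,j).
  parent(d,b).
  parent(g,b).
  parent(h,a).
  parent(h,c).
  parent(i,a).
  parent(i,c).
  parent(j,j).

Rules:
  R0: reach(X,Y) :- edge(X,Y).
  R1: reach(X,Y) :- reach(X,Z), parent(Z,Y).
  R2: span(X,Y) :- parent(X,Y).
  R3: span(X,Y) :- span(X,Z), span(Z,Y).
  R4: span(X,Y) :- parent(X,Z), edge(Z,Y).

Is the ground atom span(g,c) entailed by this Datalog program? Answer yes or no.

yes

round 1: derive span(a,d) via R2 from parent(a,d)
round 1: derive span(a,g) via R2 from parent(a,g)
round 1: derive span(b,d) via R2 from parent(b,d)
round 1: derive span(b,i) via R2 from parent(b,i)
round 1: derive span(c,j) via R2 from parent(c,j)
round 1: derive span(d,b) via R2 from parent(d,b)
round 1: derive span(g,b) via R2 from parent(g,b)
round 1: derive span(h,a) via R2 from parent(h,a)
round 1: derive span(h,c) via R2 from parent(h,c)
round 1: derive span(i,a) via R2 from parent(i,a)
round 1: derive span(i,c) via R2 from parent(i,c)
round 1: derive span(j,j) via R2 from parent(j,j)
round 1: derive span(a,b) via R4 from parent(a,d), edge(d,b)
round 1: derive span(a,i) via R4 from parent(a,d), edge(d,i)
round 1: derive span(b,b) via R4 from parent(b,d), edge(d,b)
round 1: derive span(b,h) via R4 from parent(b,i), edge(i,h)
round 1: derive span(d,d) via R4 from parent(d,b), edge(b,d)
round 1: derive span(d,i) via R4 from parent(d,b), edge(b,i)
round 1: derive span(d,j) via R4 from parent(d,b), edge(b,j)
round 1: derive span(g,d) via R4 from parent(g,b), edge(b,d)
round 1: derive span(g,i) via R4 from parent(g,b), edge(b,i)
round 1: derive span(g,j) via R4 from parent(g,b), edge(b,j)
round 1: derive span(h,b) via R4 from parent(h,a), edge(a,b)
round 1: derive span(h,h) via R4 from parent(h,c), edge(c,h)
round 1: derive span(h,j) via R4 from parent(h,a), edge(a,j)
round 1: derive span(i,b) via R4 from parent(i,a), edge(a,b)
round 1: derive span(i,h) via R4 from parent(i,c), edge(c,h)
round 1: derive span(i,j) via R4 from parent(i,a), edge(a,j)
round 2: derive span(a,a) via R3 from span(a,i), span(i,a)
round 2: derive span(a,c) via R3 from span(a,i), span(i,c)
round 2: derive span(a,h) via R3 from span(a,b), span(b,h)
round 2: derive span(a,j) via R3 from span(a,d), span(d,j)
round 2: derive span(b,a) via R3 from span(b,h), span(h,a)
round 2: derive span(b,c) via R3 from span(b,h), span(h,c)
round 2: derive span(b,j) via R3 from span(b,d), span(d,j)
round 2: derive span(d,a) via R3 from span(d,i), span(i,a)
round 2: derive span(d,c) via R3 from span(d,i), span(i,c)
round 2: derive span(d,h) via R3 from span(d,b), span(b,h)
round 2: derive span(g,a) via R3 from span(g,i), span(i,a)
round 2: derive span(g,c) via R3 from span(g,i), span(i,c)
round 2: derive span(g,h) via R3 from span(g,b), span(b,h)
round 2: derive span(h,d) via R3 from span(h,a), span(a,d)
round 2: derive span(h,g) via R3 from span(h,a), span(a,g)
round 2: derive span(h,i) via R3 from span(h,a), span(a,i)
round 2: derive span(i,d) via R3 from span(i,a), span(a,d)
round 2: derive span(i,g) via R3 from span(i,a), span(a,g)
round 2: derive span(i,i) via R3 from span(i,a), span(a,i)
round 3: derive span(b,g) via R3 from span(b,a), span(a,g)
round 3: derive span(d,g) via R3 from span(d,a), span(a,g)
round 3: derive span(g,g) via R3 from span(g,a), span(a,g)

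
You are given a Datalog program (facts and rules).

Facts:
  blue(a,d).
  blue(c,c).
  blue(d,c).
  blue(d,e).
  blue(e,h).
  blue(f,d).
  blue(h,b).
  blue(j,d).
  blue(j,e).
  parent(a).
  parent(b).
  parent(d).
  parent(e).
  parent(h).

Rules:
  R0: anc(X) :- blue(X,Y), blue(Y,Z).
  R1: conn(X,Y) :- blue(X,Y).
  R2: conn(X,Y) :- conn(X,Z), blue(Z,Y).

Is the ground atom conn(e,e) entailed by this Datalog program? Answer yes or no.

round 1: derive conn(a,d) via R1 from blue(a,d)
round 1: derive conn(c,c) via R1 from blue(c,c)
round 1: derive conn(d,c) via R1 from blue(d,c)
round 1: derive conn(d,e) via R1 from blue(d,e)
round 1: derive conn(e,h) via R1 from blue(e,h)
round 1: derive conn(f,d) via R1 from blue(f,d)
round 1: derive conn(h,b) via R1 from blue(h,b)
round 1: derive conn(j,d) via R1 from blue(j,d)
round 1: derive conn(j,e) via R1 from blue(j,e)
round 2: derive conn(a,c) via R2 from conn(a,d), blue(d,c)
round 2: derive conn(a,e) via R2 from conn(a,d), blue(d,e)
round 2: derive conn(d,h) via R2 from conn(d,e), blue(e,h)
round 2: derive conn(e,b) via R2 from conn(e,h), blue(h,b)
round 2: derive conn(f,c) via R2 from conn(f,d), blue(d,c)
round 2: derive conn(f,e) via R2 from conn(f,d), blue(d,e)
round 2: derive conn(j,c) via R2 from conn(j,d), blue(d,c)
round 2: derive conn(j,h) via R2 from conn(j,e), blue(e,h)
round 3: derive conn(a,h) via R2 from conn(a,e), blue(e,h)
round 3: derive conn(d,b) via R2 from conn(d,h), blue(h,b)
round 3: derive conn(f,h) via R2 from conn(f,e), blue(e,h)
round 3: derive conn(j,b) via R2 from conn(j,h), blue(h,b)
round 4: derive conn(a,b) via R2 from conn(a,h), blue(h,b)
round 4: derive conn(f,b) via R2 from conn(f,h), blue(h,b)

no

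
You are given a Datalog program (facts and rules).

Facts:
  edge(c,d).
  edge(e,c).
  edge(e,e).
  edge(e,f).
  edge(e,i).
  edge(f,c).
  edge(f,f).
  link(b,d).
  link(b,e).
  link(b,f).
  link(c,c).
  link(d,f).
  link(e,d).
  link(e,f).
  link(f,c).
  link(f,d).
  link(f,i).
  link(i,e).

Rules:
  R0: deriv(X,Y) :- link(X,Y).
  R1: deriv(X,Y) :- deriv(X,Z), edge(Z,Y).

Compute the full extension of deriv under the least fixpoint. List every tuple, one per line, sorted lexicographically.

round 1: derive deriv(b,d) via R0 from link(b,d)
round 1: derive deriv(b,e) via R0 from link(b,e)
round 1: derive deriv(b,f) via R0 from link(b,f)
round 1: derive deriv(c,c) via R0 from link(c,c)
round 1: derive deriv(d,f) via R0 from link(d,f)
round 1: derive deriv(e,d) via R0 from link(e,d)
round 1: derive deriv(e,f) via R0 from link(e,f)
round 1: derive deriv(f,c) via R0 from link(f,c)
round 1: derive deriv(f,d) via R0 from link(f,d)
round 1: derive deriv(f,i) via R0 from link(f,i)
round 1: derive deriv(i,e) via R0 from link(i,e)
round 2: derive deriv(b,c) via R1 from deriv(b,e), edge(e,c)
round 2: derive deriv(b,i) via R1 from deriv(b,e), edge(e,i)
round 2: derive deriv(c,d) via R1 from deriv(c,c), edge(c,d)
round 2: derive deriv(d,c) via R1 from deriv(d,f), edge(f,c)
round 2: derive deriv(e,c) via R1 from deriv(e,f), edge(f,c)
round 2: derive deriv(i,c) via R1 from deriv(i,e), edge(e,c)
round 2: derive deriv(i,f) via R1 from deriv(i,e), edge(e,f)
round 2: derive deriv(i,i) via R1 from deriv(i,e), edge(e,i)
round 3: derive deriv(d,d) via R1 from deriv(d,c), edge(c,d)
round 3: derive deriv(i,d) via R1 from deriv(i,c), edge(c,d)

deriv(b,c)
deriv(b,d)
deriv(b,e)
deriv(b,f)
deriv(b,i)
deriv(c,c)
deriv(c,d)
deriv(d,c)
deriv(d,d)
deriv(d,f)
deriv(e,c)
deriv(e,d)
deriv(e,f)
deriv(f,c)
deriv(f,d)
deriv(f,i)
deriv(i,c)
deriv(i,d)
deriv(i,e)
deriv(i,f)
deriv(i,i)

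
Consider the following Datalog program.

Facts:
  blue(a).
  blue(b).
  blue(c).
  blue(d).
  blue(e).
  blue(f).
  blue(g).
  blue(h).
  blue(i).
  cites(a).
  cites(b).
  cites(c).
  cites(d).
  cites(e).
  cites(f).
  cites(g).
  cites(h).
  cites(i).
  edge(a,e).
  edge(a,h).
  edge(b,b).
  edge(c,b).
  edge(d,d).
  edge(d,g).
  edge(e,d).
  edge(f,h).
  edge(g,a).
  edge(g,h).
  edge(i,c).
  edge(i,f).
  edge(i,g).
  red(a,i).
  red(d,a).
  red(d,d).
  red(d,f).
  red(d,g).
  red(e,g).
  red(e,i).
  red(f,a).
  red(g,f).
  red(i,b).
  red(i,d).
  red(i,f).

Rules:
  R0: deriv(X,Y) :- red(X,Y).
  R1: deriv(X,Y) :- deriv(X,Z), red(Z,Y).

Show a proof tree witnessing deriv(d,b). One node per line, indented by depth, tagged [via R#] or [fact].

deriv(d,b)  [via R1]
  deriv(d,i)  [via R1]
    deriv(d,a)  [via R0]
      red(d,a)  [fact]
    red(a,i)  [fact]
  red(i,b)  [fact]

round 1: derive deriv(a,i) via R0 from red(a,i)
round 1: derive deriv(d,a) via R0 from red(d,a)
round 1: derive deriv(d,d) via R0 from red(d,d)
round 1: derive deriv(d,f) via R0 from red(d,f)
round 1: derive deriv(d,g) via R0 from red(d,g)
round 1: derive deriv(e,g) via R0 from red(e,g)
round 1: derive deriv(e,i) via R0 from red(e,i)
round 1: derive deriv(f,a) via R0 from red(f,a)
round 1: derive deriv(g,f) via R0 from red(g,f)
round 1: derive deriv(i,b) via R0 from red(i,b)
round 1: derive deriv(i,d) via R0 from red(i,d)
round 1: derive deriv(i,f) via R0 from red(i,f)
round 2: derive deriv(a,b) via R1 from deriv(a,i), red(i,b)
round 2: derive deriv(a,d) via R1 from deriv(a,i), red(i,d)
round 2: derive deriv(a,f) via R1 from deriv(a,i), red(i,f)
round 2: derive deriv(d,i) via R1 from deriv(d,a), red(a,i)
round 2: derive deriv(e,b) via R1 from deriv(e,i), red(i,b)
round 2: derive deriv(e,d) via R1 from deriv(e,i), red(i,d)
round 2: derive deriv(e,f) via R1 from deriv(e,g), red(g,f)
round 2: derive deriv(f,i) via R1 from deriv(f,a), red(a,i)
round 2: derive deriv(g,a) via R1 from deriv(g,f), red(f,a)
round 2: derive deriv(i,a) via R1 from deriv(i,d), red(d,a)
round 2: derive deriv(i,g) via R1 from deriv(i,d), red(d,g)
round 3: derive deriv(a,a) via R1 from deriv(a,d), red(d,a)
round 3: derive deriv(a,g) via R1 from deriv(a,d), red(d,g)
round 3: derive deriv(d,b) via R1 from deriv(d,i), red(i,b)
round 3: derive deriv(e,a) via R1 from deriv(e,d), red(d,a)
round 3: derive deriv(f,b) via R1 from deriv(f,i), red(i,b)
round 3: derive deriv(f,d) via R1 from deriv(f,i), red(i,d)
round 3: derive deriv(f,f) via R1 from deriv(f,i), red(i,f)
round 3: derive deriv(g,i) via R1 from deriv(g,a), red(a,i)
round 3: derive deriv(i,i) via R1 from deriv(i,a), red(a,i)
round 4: derive deriv(f,g) via R1 from deriv(f,d), red(d,g)
round 4: derive deriv(g,b) via R1 from deriv(g,i), red(i,b)
round 4: derive deriv(g,d) via R1 from deriv(g,i), red(i,d)
round 5: derive deriv(g,g) via R1 from deriv(g,d), red(d,g)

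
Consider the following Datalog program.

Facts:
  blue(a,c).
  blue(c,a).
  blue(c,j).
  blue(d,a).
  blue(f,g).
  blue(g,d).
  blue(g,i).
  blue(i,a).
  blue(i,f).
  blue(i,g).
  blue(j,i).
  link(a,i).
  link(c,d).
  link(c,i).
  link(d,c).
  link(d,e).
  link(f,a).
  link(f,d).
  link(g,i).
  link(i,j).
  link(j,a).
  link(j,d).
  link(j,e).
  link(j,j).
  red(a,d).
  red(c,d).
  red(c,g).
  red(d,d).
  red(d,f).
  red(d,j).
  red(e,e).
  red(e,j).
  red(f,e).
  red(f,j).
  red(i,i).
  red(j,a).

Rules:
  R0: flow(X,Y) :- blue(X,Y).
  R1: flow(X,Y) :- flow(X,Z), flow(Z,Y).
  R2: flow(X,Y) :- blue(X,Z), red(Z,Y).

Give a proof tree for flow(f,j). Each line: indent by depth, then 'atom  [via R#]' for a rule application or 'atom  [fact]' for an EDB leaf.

round 1: derive flow(a,c) via R0 from blue(a,c)
round 1: derive flow(c,a) via R0 from blue(c,a)
round 1: derive flow(c,j) via R0 from blue(c,j)
round 1: derive flow(d,a) via R0 from blue(d,a)
round 1: derive flow(f,g) via R0 from blue(f,g)
round 1: derive flow(g,d) via R0 from blue(g,d)
round 1: derive flow(g,i) via R0 from blue(g,i)
round 1: derive flow(i,a) via R0 from blue(i,a)
round 1: derive flow(i,f) via R0 from blue(i,f)
round 1: derive flow(i,g) via R0 from blue(i,g)
round 1: derive flow(j,i) via R0 from blue(j,i)
round 1: derive flow(a,d) via R2 from blue(a,c), red(c,d)
round 1: derive flow(a,g) via R2 from blue(a,c), red(c,g)
round 1: derive flow(c,d) via R2 from blue(c,a), red(a,d)
round 1: derive flow(d,d) via R2 from blue(d,a), red(a,d)
round 1: derive flow(g,f) via R2 from blue(g,d), red(d,f)
round 1: derive flow(g,j) via R2 from blue(g,d), red(d,j)
round 1: derive flow(i,d) via R2 from blue(i,a), red(a,d)
round 1: derive flow(i,e) via R2 from blue(i,f), red(f,e)
round 1: derive flow(i,j) via R2 from blue(i,f), red(f,j)
round 2: derive flow(a,a) via R1 from flow(a,c), flow(c,a)
round 2: derive flow(a,f) via R1 from flow(a,g), flow(g,f)
round 2: derive flow(a,i) via R1 from flow(a,g), flow(g,i)
round 2: derive flow(a,j) via R1 from flow(a,c), flow(c,j)
round 2: derive flow(c,c) via R1 from flow(c,a), flow(a,c)
round 2: derive flow(c,g) via R1 from flow(c,a), flow(a,g)
round 2: derive flow(c,i) via R1 from flow(c,j), flow(j,i)
round 2: derive flow(d,c) via R1 from flow(d,a), flow(a,c)
round 2: derive flow(d,g) via R1 from flow(d,a), flow(a,g)
round 2: derive flow(f,d) via R1 from flow(f,g), flow(g,d)
round 2: derive flow(f,f) via R1 from flow(f,g), flow(g,f)
round 2: derive flow(f,i) via R1 from flow(f,g), flow(g,i)
round 2: derive flow(f,j) via R1 from flow(f,g), flow(g,j)
round 2: derive flow(g,a) via R1 from flow(g,d), flow(d,a)
round 2: derive flow(g,e) via R1 from flow(g,i), flow(i,e)
round 2: derive flow(g,g) via R1 from flow(g,f), flow(f,g)
round 2: derive flow(i,c) via R1 from flow(i,a), flow(a,c)
round 2: derive flow(i,i) via R1 from flow(i,g), flow(g,i)
round 2: derive flow(j,a) via R1 from flow(j,i), flow(i,a)
round 2: derive flow(j,d) via R1 from flow(j,i), flow(i,d)
round 2: derive flow(j,e) via R1 from flow(j,i), flow(i,e)
round 2: derive flow(j,f) via R1 from flow(j,i), flow(i,f)
round 2: derive flow(j,g) via R1 from flow(j,i), flow(i,g)
round 2: derive flow(j,j) via R1 from flow(j,i), flow(i,j)
round 3: derive flow(a,e) via R1 from flow(a,g), flow(g,e)
round 3: derive flow(c,e) via R1 from flow(c,g), flow(g,e)
round 3: derive flow(c,f) via R1 from flow(c,a), flow(a,f)
round 3: derive flow(d,e) via R1 from flow(d,g), flow(g,e)
round 3: derive flow(d,f) via R1 from flow(d,a), flow(a,f)
round 3: derive flow(d,i) via R1 from flow(d,a), flow(a,i)
round 3: derive flow(d,j) via R1 from flow(d,a), flow(a,j)
round 3: derive flow(f,a) via R1 from flow(f,d), flow(d,a)
round 3: derive flow(f,c) via R1 from flow(f,d), flow(d,c)
round 3: derive flow(f,e) via R1 from flow(f,g), flow(g,e)
round 3: derive flow(g,c) via R1 from flow(g,a), flow(a,c)
round 3: derive flow(j,c) via R1 from flow(j,a), flow(a,c)

flow(f,j)  [via R1]
  flow(f,g)  [via R0]
    blue(f,g)  [fact]
  flow(g,j)  [via R2]
    blue(g,d)  [fact]
    red(d,j)  [fact]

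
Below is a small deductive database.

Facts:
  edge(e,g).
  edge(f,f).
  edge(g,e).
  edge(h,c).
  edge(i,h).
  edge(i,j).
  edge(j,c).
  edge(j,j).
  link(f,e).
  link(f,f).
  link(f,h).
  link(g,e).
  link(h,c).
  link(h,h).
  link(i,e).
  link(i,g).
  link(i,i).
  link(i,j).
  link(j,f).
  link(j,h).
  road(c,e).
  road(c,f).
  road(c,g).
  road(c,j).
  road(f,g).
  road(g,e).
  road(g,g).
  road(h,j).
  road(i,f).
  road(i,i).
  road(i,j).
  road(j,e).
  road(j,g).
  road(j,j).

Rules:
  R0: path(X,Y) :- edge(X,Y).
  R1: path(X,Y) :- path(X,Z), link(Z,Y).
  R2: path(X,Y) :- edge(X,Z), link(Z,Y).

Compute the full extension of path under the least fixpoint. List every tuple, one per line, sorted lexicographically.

path(e,e)
path(e,g)
path(f,c)
path(f,e)
path(f,f)
path(f,h)
path(g,e)
path(h,c)
path(i,c)
path(i,e)
path(i,f)
path(i,h)
path(i,j)
path(j,c)
path(j,e)
path(j,f)
path(j,h)
path(j,j)

round 1: derive path(e,g) via R0 from edge(e,g)
round 1: derive path(f,f) via R0 from edge(f,f)
round 1: derive path(g,e) via R0 from edge(g,e)
round 1: derive path(h,c) via R0 from edge(h,c)
round 1: derive path(i,h) via R0 from edge(i,h)
round 1: derive path(i,j) via R0 from edge(i,j)
round 1: derive path(j,c) via R0 from edge(j,c)
round 1: derive path(j,j) via R0 from edge(j,j)
round 1: derive path(e,e) via R2 from edge(e,g), link(g,e)
round 1: derive path(f,e) via R2 from edge(f,f), link(f,e)
round 1: derive path(f,h) via R2 from edge(f,f), link(f,h)
round 1: derive path(i,c) via R2 from edge(i,h), link(h,c)
round 1: derive path(i,f) via R2 from edge(i,j), link(j,f)
round 1: derive path(j,f) via R2 from edge(j,j), link(j,f)
round 1: derive path(j,h) via R2 from edge(j,j), link(j,h)
round 2: derive path(f,c) via R1 from path(f,h), link(h,c)
round 2: derive path(i,e) via R1 from path(i,f), link(f,e)
round 2: derive path(j,e) via R1 from path(j,f), link(f,e)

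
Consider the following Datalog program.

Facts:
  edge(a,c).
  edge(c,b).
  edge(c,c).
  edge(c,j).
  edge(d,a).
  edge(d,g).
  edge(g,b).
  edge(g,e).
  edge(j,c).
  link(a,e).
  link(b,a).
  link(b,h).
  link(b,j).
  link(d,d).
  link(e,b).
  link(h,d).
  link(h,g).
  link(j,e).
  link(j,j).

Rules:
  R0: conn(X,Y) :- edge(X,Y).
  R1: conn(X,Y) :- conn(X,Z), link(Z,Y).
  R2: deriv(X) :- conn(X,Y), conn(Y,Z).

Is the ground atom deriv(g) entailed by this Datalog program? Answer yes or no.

round 1: derive conn(a,c) via R0 from edge(a,c)
round 1: derive conn(c,b) via R0 from edge(c,b)
round 1: derive conn(c,c) via R0 from edge(c,c)
round 1: derive conn(c,j) via R0 from edge(c,j)
round 1: derive conn(d,a) via R0 from edge(d,a)
round 1: derive conn(d,g) via R0 from edge(d,g)
round 1: derive conn(g,b) via R0 from edge(g,b)
round 1: derive conn(g,e) via R0 from edge(g,e)
round 1: derive conn(j,c) via R0 from edge(j,c)
round 2: derive conn(c,a) via R1 from conn(c,b), link(b,a)
round 2: derive conn(c,e) via R1 from conn(c,j), link(j,e)
round 2: derive conn(c,h) via R1 from conn(c,b), link(b,h)
round 2: derive conn(d,e) via R1 from conn(d,a), link(a,e)
round 2: derive conn(g,a) via R1 from conn(g,b), link(b,a)
round 2: derive conn(g,h) via R1 from conn(g,b), link(b,h)
round 2: derive conn(g,j) via R1 from conn(g,b), link(b,j)
round 2: derive deriv(a) via R2 from conn(a,c), conn(c,b)
round 2: derive deriv(c) via R2 from conn(c,c), conn(c,b)
round 2: derive deriv(d) via R2 from conn(d,a), conn(a,c)
round 2: derive deriv(j) via R2 from conn(j,c), conn(c,b)
round 3: derive conn(c,d) via R1 from conn(c,h), link(h,d)
round 3: derive conn(c,g) via R1 from conn(c,h), link(h,g)
round 3: derive conn(d,b) via R1 from conn(d,e), link(e,b)
round 3: derive conn(g,d) via R1 from conn(g,h), link(h,d)
round 3: derive conn(g,g) via R1 from conn(g,h), link(h,g)
round 3: derive deriv(g) via R2 from conn(g,a), conn(a,c)
round 4: derive conn(d,h) via R1 from conn(d,b), link(b,h)
round 4: derive conn(d,j) via R1 from conn(d,b), link(b,j)
round 5: derive conn(d,d) via R1 from conn(d,h), link(h,d)

yes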